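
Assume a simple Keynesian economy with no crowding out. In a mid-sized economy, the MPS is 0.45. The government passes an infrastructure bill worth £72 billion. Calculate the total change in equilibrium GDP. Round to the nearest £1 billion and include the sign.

MPC = 1 − MPS = 1 − 0.45 = 0.55.
Spending multiplier = 1/(1 − MPC) = 1/(1 − 0.55) = 1/0.45 ≈ 2.222.
ΔY = k × ΔG = (+£72 billion) / 0.45 = +£160 billion.

+£160 billion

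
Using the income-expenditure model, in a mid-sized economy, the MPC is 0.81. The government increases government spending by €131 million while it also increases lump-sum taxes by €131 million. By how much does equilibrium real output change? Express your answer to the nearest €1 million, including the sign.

+€131 million

Expenditure multiplier = 1/(1 − MPC) = 1/(1 − 0.81) = 1/0.19 ≈ 5.263.
ΔG contributes k·ΔG = (+€131 million) / 0.19 ≈ +€689.5 million.
ΔT of +€131 million changes first-round spending by −c·ΔT = −€106.11 million, contributing k·(−c·ΔT) = (−€106.11 million) / 0.19 ≈ −€558.5 million.
With ΔG = ΔT and no other leakages, the balanced-budget multiplier is 1, so ΔY = ΔG = +€131 million.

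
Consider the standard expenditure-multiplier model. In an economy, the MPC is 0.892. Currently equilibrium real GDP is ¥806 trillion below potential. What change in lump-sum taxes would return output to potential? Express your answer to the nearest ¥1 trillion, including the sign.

Spending multiplier = 1/(1 − MPC) = 1/(1 − 0.892) = 1/0.108 ≈ 9.259.
Tax multiplier = −c·k = −0.892/0.108 ≈ −8.259. Need ΔY = +¥806 trillion, so ΔT = ΔY/(−c·k) = −(+¥806 trillion) × 0.108 / 0.892 ≈ −¥98 trillion.
The government should cut lump-sum taxes by ¥98 trillion.

−¥98 trillion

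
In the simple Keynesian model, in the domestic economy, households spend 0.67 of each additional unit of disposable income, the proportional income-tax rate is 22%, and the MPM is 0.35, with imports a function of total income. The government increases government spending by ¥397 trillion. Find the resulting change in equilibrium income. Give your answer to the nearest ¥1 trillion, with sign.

+¥480 trillion

Expenditure multiplier = 1/(1 − c(1−t) + m) = 1/(1 − 0.67×0.78 + 0.35) = 1/0.8274 ≈ 1.209.
ΔY = k × ΔG = (+¥397 trillion) / 0.8274 ≈ +¥480 trillion.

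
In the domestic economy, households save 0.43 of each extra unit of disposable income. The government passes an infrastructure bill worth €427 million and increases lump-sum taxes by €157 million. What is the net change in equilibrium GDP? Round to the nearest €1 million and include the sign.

+€785 million

MPC = 1 − MPS = 1 − 0.43 = 0.57.
Expenditure multiplier = 1/(1 − MPC) = 1/(1 − 0.57) = 1/0.43 ≈ 2.326.
ΔG contributes k·ΔG = (+€427 million) / 0.43 ≈ +€993 million.
ΔT of +€157 million changes first-round spending by −c·ΔT = −€89.49 million, contributing k·(−c·ΔT) = (−€89.49 million) / 0.43 ≈ −€208.1 million.
Net ΔY = k(ΔG − c·ΔT) = (+€337.51 million) / 0.43 ≈ +€785 million.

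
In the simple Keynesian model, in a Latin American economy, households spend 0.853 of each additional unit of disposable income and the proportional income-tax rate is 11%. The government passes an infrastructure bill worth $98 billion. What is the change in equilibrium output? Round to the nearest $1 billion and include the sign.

Spending multiplier = 1/(1 − c(1−t)) = 1/(1 − 0.853×0.89) = 1/0.24083 ≈ 4.152.
ΔY = k × ΔG = (+$98 billion) / 0.24083 ≈ +$407 billion.

+$407 billion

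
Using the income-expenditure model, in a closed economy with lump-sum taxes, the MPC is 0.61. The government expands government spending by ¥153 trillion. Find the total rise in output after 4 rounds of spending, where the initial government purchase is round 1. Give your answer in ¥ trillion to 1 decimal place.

Round 1 adds ΔG = ¥153 trillion; each later round is MPC = 0.61 times the previous.
After 4 rounds: 153 + 93.33 + 56.9313 + 34.728093 = ΔG·(1 − c^4)/(1 − c) = 153 × (1 − 0.13845841)/0.39 ≈ ¥338 trillion.

¥338.0 trillion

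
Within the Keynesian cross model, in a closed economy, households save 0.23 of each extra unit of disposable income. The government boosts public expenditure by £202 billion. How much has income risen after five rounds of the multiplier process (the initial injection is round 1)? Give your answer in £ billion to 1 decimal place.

MPC = 1 − MPS = 1 − 0.23 = 0.77.
Round 1 adds ΔG = £202 billion; each later round is MPC = 0.77 times the previous.
After 5 rounds: 202 + 155.54 + 119.7658 + 92.219666 + 71.00914282 = ΔG·(1 − c^5)/(1 − c) = 202 × (1 − 0.2706784157)/0.23 ≈ £640.5 billion.

£640.5 billion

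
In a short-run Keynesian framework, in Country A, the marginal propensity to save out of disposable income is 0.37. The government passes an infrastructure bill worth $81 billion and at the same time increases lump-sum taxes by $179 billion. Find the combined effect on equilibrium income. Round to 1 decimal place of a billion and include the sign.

−$85.9 billion

MPC = 1 − MPS = 1 − 0.37 = 0.63.
Expenditure multiplier = 1/(1 − MPC) = 1/(1 − 0.63) = 1/0.37 ≈ 2.703.
ΔG contributes k·ΔG = (+$81 billion) / 0.37 ≈ +$218.9 billion.
ΔT of +$179 billion changes first-round spending by −c·ΔT = −$112.77 billion, contributing k·(−c·ΔT) = (−$112.77 billion) / 0.37 ≈ −$304.8 billion.
Net ΔY = k(ΔG − c·ΔT) = (−$31.77 billion) / 0.37 ≈ −$85.9 billion.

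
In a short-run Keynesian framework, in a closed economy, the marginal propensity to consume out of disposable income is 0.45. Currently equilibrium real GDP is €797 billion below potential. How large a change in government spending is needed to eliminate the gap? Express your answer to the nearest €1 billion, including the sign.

+€438 billion

Spending multiplier = 1/(1 − MPC) = 1/(1 − 0.45) = 1/0.55 ≈ 1.818.
Need ΔY = +€797 billion, so ΔG = ΔY/k = (+€797 billion) × 0.55 ≈ +€438 billion.
The government should increase government spending by €438 billion.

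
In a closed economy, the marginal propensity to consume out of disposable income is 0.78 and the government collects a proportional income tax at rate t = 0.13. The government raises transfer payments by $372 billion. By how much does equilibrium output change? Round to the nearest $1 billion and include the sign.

+$903 billion

The transfer change shifts disposable income by +$372 billion, so first-round consumption changes by c·ΔTR = 0.78 × (+$372 billion) = +$290.16 billion.
Expenditure multiplier = 1/(1 − c(1−t)) = 1/(1 − 0.78×0.87) = 1/0.3214 ≈ 3.111.
The transfer multiplier is c × k ≈ 2.427, so ΔY = k × (c·ΔTR) = (+$290.16 billion) / 0.3214 ≈ +$903 billion.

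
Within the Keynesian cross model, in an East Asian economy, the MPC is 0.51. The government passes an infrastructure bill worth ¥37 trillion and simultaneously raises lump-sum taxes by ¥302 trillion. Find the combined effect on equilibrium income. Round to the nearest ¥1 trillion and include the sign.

−¥239 trillion

Expenditure multiplier = 1/(1 − MPC) = 1/(1 − 0.51) = 1/0.49 ≈ 2.041.
ΔG contributes k·ΔG = (+¥37 trillion) / 0.49 ≈ +¥75.5 trillion.
ΔT of +¥302 trillion changes first-round spending by −c·ΔT = −¥154.02 trillion, contributing k·(−c·ΔT) = (−¥154.02 trillion) / 0.49 ≈ −¥314.3 trillion.
Net ΔY = k(ΔG − c·ΔT) = (−¥117.02 trillion) / 0.49 ≈ −¥239 trillion.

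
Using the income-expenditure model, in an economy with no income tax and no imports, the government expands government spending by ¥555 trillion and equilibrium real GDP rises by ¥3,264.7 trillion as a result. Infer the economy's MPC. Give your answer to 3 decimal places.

Implied spending multiplier k = ΔY/ΔG = 3,264.7/555 ≈ 5.8823.
Since k = 1/(1 − MPC), MPC = 1 − 1/k = 1 − ΔG/ΔY = 1 − 555/3,264.7 ≈ 0.830.

0.830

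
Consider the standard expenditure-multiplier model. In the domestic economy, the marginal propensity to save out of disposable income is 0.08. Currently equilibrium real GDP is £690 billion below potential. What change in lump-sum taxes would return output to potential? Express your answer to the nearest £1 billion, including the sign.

MPC = 1 − MPS = 1 − 0.08 = 0.92.
Spending multiplier = 1/(1 − MPC) = 1/(1 − 0.92) = 1/0.08 = 12.5.
Tax multiplier = −c·k = −0.92/0.08 = −11.5. Need ΔY = +£690 billion, so ΔT = ΔY/(−c·k) = −(+£690 billion) × 0.08 / 0.92 = −£60 billion.
The government should cut lump-sum taxes by £60 billion.

−£60 billion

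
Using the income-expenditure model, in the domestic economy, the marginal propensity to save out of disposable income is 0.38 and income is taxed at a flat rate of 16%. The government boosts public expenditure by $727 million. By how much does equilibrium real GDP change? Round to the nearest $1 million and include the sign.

+$1,517 million

MPC = 1 − MPS = 1 − 0.38 = 0.62.
Government-spending multiplier = 1/(1 − c(1−t)) = 1/(1 − 0.62×0.84) = 1/0.4792 ≈ 2.087.
ΔY = k × ΔG = (+$727 million) / 0.4792 ≈ +$1,517 million.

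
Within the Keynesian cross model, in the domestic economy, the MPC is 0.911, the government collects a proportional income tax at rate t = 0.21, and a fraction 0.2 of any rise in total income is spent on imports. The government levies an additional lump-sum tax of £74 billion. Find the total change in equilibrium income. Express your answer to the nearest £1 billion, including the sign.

−£140 billion

A lump-sum tax change of +£74 billion shifts disposable income by −£74 billion; first-round consumption changes by −c × ΔT = −0.911 × (+£74 billion) = −£67.414 billion.
Expenditure multiplier = 1/(1 − c(1−t) + m) = 1/(1 − 0.911×0.79 + 0.2) = 1/0.48031 ≈ 2.082.
The tax multiplier is −c × k ≈ −1.897, so ΔY = k × (−c·ΔT) = (−£67.414 billion) / 0.48031 ≈ −£140 billion.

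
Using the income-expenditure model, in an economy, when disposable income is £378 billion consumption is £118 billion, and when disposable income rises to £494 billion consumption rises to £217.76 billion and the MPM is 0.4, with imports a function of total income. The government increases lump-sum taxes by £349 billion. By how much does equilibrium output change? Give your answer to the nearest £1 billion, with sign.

−£556 billion

MPC = ΔC/ΔYd = (217.76 − 118)/(494 − 378) = 99.76/116 = 0.86.
A lump-sum tax change of +£349 billion shifts disposable income by −£349 billion; first-round consumption changes by −c × ΔT = −0.86 × (+£349 billion) = −£300.14 billion.
Expenditure multiplier = 1/(1 − c + m) = 1/(1 − 0.86 + 0.4) = 1/0.54 ≈ 1.852.
The tax multiplier is −c × k ≈ −1.593, so ΔY = k × (−c·ΔT) = (−£300.14 billion) / 0.54 ≈ −£556 billion.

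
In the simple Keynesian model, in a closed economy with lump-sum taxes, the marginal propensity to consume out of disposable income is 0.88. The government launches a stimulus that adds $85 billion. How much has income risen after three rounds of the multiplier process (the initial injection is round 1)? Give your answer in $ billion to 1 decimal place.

$225.6 billion

Round 1 adds ΔG = $85 billion; each later round is MPC = 0.88 times the previous.
After 3 rounds: 85 + 74.8 + 65.824 = ΔG·(1 − c^3)/(1 − c) = 85 × (1 − 0.681472)/0.12 ≈ $225.6 billion.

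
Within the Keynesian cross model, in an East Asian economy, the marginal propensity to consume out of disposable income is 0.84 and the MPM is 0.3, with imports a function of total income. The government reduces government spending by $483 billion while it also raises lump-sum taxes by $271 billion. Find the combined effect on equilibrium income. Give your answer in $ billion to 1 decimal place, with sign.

−$1,544.9 billion

Expenditure multiplier = 1/(1 − c + m) = 1/(1 − 0.84 + 0.3) = 1/0.46 ≈ 2.174.
ΔG contributes k·ΔG = (−$483 billion) / 0.46 = −$1,050 billion.
ΔT of +$271 billion changes first-round spending by −c·ΔT = −$227.64 billion, contributing k·(−c·ΔT) = (−$227.64 billion) / 0.46 ≈ −$494.9 billion.
Net ΔY = k(ΔG − c·ΔT) = (−$710.64 billion) / 0.46 ≈ −$1,544.9 billion.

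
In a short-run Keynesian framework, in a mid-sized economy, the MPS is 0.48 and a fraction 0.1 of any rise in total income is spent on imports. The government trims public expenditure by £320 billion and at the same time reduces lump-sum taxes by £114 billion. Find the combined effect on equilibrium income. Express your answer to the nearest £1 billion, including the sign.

MPC = 1 − MPS = 1 − 0.48 = 0.52.
Expenditure multiplier = 1/(1 − c + m) = 1/(1 − 0.52 + 0.1) = 1/0.58 ≈ 1.724.
ΔG contributes k·ΔG = (−£320 billion) / 0.58 ≈ −£551.7 billion.
ΔT of −£114 billion changes first-round spending by −c·ΔT = +£59.28 billion, contributing k·(−c·ΔT) = (+£59.28 billion) / 0.58 ≈ +£102.2 billion.
Net ΔY = k(ΔG − c·ΔT) = (−£260.72 billion) / 0.58 ≈ −£450 billion.

−£450 billion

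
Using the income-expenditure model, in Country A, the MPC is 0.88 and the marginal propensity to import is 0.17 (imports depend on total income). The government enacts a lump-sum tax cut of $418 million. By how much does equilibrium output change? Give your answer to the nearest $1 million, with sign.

A lump-sum tax change of −$418 million shifts disposable income by +$418 million; first-round consumption changes by −c × ΔT = −0.88 × (−$418 million) = +$367.84 million.
Expenditure multiplier = 1/(1 − c + m) = 1/(1 − 0.88 + 0.17) = 1/0.29 ≈ 3.448.
The tax multiplier is −c × k ≈ −3.034, so ΔY = k × (−c·ΔT) = (+$367.84 million) / 0.29 ≈ +$1,268 million.

+$1,268 million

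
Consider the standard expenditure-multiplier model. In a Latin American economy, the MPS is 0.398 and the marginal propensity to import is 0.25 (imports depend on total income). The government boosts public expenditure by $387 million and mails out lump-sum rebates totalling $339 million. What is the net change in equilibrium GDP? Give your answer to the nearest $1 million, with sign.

+$912 million

MPC = 1 − MPS = 1 − 0.398 = 0.602.
Expenditure multiplier = 1/(1 − c + m) = 1/(1 − 0.602 + 0.25) = 1/0.648 ≈ 1.543.
ΔG contributes k·ΔG = (+$387 million) / 0.648 ≈ +$597.2 million.
ΔT of −$339 million changes first-round spending by −c·ΔT = +$204.078 million, contributing k·(−c·ΔT) = (+$204.078 million) / 0.648 ≈ +$314.9 million.
Net ΔY = k(ΔG − c·ΔT) = (+$591.078 million) / 0.648 ≈ +$912 million.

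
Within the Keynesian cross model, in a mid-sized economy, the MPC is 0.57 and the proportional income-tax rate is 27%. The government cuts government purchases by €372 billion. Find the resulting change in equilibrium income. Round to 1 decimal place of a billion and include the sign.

−€637.1 billion

Government-spending multiplier = 1/(1 − c(1−t)) = 1/(1 − 0.57×0.73) = 1/0.5839 ≈ 1.713.
ΔY = k × ΔG = (−€372 billion) / 0.5839 ≈ −€637.1 billion.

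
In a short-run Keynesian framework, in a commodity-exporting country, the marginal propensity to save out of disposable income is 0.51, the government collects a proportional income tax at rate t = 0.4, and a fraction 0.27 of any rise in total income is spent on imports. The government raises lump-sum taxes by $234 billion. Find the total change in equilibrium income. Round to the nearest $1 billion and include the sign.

−$117 billion

MPC = 1 − MPS = 1 − 0.51 = 0.49.
A lump-sum tax change of +$234 billion shifts disposable income by −$234 billion; first-round consumption changes by −c × ΔT = −0.49 × (+$234 billion) = −$114.66 billion.
Expenditure multiplier = 1/(1 − c(1−t) + m) = 1/(1 − 0.49×0.6 + 0.27) = 1/0.976 ≈ 1.025.
The tax multiplier is −c × k ≈ −0.502, so ΔY = k × (−c·ΔT) = (−$114.66 billion) / 0.976 ≈ −$117 billion.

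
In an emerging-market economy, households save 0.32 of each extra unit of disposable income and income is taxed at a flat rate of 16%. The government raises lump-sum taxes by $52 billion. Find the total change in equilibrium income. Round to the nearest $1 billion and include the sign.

MPC = 1 − MPS = 1 − 0.32 = 0.68.
A lump-sum tax change of +$52 billion shifts disposable income by −$52 billion; first-round consumption changes by −c × ΔT = −0.68 × (+$52 billion) = −$35.36 billion.
Expenditure multiplier = 1/(1 − c(1−t)) = 1/(1 − 0.68×0.84) = 1/0.4288 ≈ 2.332.
The tax multiplier is −c × k ≈ −1.586, so ΔY = k × (−c·ΔT) = (−$35.36 billion) / 0.4288 ≈ −$82 billion.

−$82 billion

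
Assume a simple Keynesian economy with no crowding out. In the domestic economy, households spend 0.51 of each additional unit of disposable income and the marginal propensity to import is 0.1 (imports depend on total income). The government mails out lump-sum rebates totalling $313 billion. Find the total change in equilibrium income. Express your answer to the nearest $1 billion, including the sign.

A lump-sum tax change of −$313 billion shifts disposable income by +$313 billion; first-round consumption changes by −c × ΔT = −0.51 × (−$313 billion) = +$159.63 billion.
Expenditure multiplier = 1/(1 − c + m) = 1/(1 − 0.51 + 0.1) = 1/0.59 ≈ 1.695.
The tax multiplier is −c × k ≈ −0.864, so ΔY = k × (−c·ΔT) = (+$159.63 billion) / 0.59 ≈ +$271 billion.

+$271 billion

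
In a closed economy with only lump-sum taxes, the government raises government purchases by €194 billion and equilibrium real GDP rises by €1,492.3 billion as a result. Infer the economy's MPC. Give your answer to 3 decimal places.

0.870

Implied spending multiplier k = ΔY/ΔG = 1,492.3/194 ≈ 7.6923.
Since k = 1/(1 − MPC), MPC = 1 − 1/k = 1 − ΔG/ΔY = 1 − 194/1,492.3 ≈ 0.870.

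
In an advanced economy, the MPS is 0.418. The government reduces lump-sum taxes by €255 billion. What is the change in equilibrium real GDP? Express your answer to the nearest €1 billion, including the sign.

+€355 billion

MPC = 1 − MPS = 1 − 0.418 = 0.582.
A lump-sum tax change of −€255 billion shifts disposable income by +€255 billion; first-round consumption changes by −c × ΔT = −0.582 × (−€255 billion) = +€148.41 billion.
Expenditure multiplier = 1/(1 − MPC) = 1/(1 − 0.582) = 1/0.418 ≈ 2.392.
The tax multiplier is −c × k ≈ −1.392, so ΔY = k × (−c·ΔT) = (+€148.41 billion) / 0.418 ≈ +€355 billion.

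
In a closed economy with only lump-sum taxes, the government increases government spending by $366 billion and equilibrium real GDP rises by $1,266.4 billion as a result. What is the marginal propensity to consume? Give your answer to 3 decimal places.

0.711

Implied spending multiplier k = ΔY/ΔG = 1,266.4/366 ≈ 3.4601.
Since k = 1/(1 − MPC), MPC = 1 − 1/k = 1 − ΔG/ΔY = 1 − 366/1,266.4 ≈ 0.711.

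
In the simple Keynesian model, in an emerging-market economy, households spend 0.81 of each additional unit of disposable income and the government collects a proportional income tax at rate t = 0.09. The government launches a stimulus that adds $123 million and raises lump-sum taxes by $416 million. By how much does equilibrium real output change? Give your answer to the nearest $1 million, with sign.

Expenditure multiplier = 1/(1 − c(1−t)) = 1/(1 − 0.81×0.91) = 1/0.2629 ≈ 3.804.
ΔG contributes k·ΔG = (+$123 million) / 0.2629 ≈ +$467.9 million.
ΔT of +$416 million changes first-round spending by −c·ΔT = −$336.96 million, contributing k·(−c·ΔT) = (−$336.96 million) / 0.2629 ≈ −$1,281.7 million.
Net ΔY = k(ΔG − c·ΔT) = (−$213.96 million) / 0.2629 ≈ −$814 million.

−$814 million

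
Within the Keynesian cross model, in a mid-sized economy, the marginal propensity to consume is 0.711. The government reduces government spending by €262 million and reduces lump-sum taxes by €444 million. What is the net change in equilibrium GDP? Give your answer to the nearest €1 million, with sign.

+€186 million

Expenditure multiplier = 1/(1 − MPC) = 1/(1 − 0.711) = 1/0.289 ≈ 3.46.
ΔG contributes k·ΔG = (−€262 million) / 0.289 ≈ −€906.6 million.
ΔT of −€444 million changes first-round spending by −c·ΔT = +€315.684 million, contributing k·(−c·ΔT) = (+€315.684 million) / 0.289 ≈ +€1,092.3 million.
Net ΔY = k(ΔG − c·ΔT) = (+€53.684 million) / 0.289 ≈ +€186 million.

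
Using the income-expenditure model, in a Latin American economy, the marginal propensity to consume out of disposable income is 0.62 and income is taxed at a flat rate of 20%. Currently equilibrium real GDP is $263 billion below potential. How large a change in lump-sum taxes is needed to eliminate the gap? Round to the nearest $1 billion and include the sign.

Spending multiplier = 1/(1 − c(1−t)) = 1/(1 − 0.62×0.8) = 1/0.504 ≈ 1.984.
Tax multiplier = −c·k = −0.62/0.504 ≈ −1.23. Need ΔY = +$263 billion, so ΔT = ΔY/(−c·k) = −(+$263 billion) × 0.504 / 0.62 ≈ −$214 billion.
The government should cut lump-sum taxes by $214 billion.

−$214 billion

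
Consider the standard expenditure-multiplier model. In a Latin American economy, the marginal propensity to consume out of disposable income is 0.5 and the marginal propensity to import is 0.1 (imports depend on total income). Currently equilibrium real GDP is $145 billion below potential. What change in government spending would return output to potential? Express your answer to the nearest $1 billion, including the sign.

Spending multiplier = 1/(1 − c + m) = 1/(1 − 0.5 + 0.1) = 1/0.6 ≈ 1.667.
Need ΔY = +$145 billion, so ΔG = ΔY/k = (+$145 billion) × 0.6 = +$87 billion.
The government should increase government spending by $87 billion.

+$87 billion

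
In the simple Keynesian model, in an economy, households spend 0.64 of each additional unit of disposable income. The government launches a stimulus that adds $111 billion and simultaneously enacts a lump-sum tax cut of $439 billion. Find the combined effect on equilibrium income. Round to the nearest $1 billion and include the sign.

Expenditure multiplier = 1/(1 − MPC) = 1/(1 − 0.64) = 1/0.36 ≈ 2.778.
ΔG contributes k·ΔG = (+$111 billion) / 0.36 ≈ +$308.3 billion.
ΔT of −$439 billion changes first-round spending by −c·ΔT = +$280.96 billion, contributing k·(−c·ΔT) = (+$280.96 billion) / 0.36 ≈ +$780.4 billion.
Net ΔY = k(ΔG − c·ΔT) = (+$391.96 billion) / 0.36 ≈ +$1,089 billion.

+$1,089 billion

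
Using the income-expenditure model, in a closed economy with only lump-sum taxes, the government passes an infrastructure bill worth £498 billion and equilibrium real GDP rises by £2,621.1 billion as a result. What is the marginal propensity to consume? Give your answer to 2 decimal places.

0.81

Implied spending multiplier k = ΔY/ΔG = 2,621.1/498 ≈ 5.2633.
Since k = 1/(1 − MPC), MPC = 1 − 1/k = 1 − ΔG/ΔY = 1 − 498/2,621.1 ≈ 0.81.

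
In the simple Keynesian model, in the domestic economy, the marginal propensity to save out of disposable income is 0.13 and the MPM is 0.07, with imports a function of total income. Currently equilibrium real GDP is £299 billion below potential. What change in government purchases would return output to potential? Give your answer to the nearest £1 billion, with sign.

+£60 billion

MPC = 1 − MPS = 1 − 0.13 = 0.87.
Spending multiplier = 1/(1 − c + m) = 1/(1 − 0.87 + 0.07) = 1/0.2 = 5.
Need ΔY = +£299 billion, so ΔG = ΔY/k = (+£299 billion) × 0.2 ≈ +£60 billion.
The government should increase government purchases by £60 billion.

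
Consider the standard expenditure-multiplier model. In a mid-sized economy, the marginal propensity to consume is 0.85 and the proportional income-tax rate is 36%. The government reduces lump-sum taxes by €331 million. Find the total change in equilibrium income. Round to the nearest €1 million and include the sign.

A lump-sum tax change of −€331 million shifts disposable income by +€331 million; first-round consumption changes by −c × ΔT = −0.85 × (−€331 million) = +€281.35 million.
Expenditure multiplier = 1/(1 − c(1−t)) = 1/(1 − 0.85×0.64) = 1/0.456 ≈ 2.193.
The tax multiplier is −c × k ≈ −1.864, so ΔY = k × (−c·ΔT) = (+€281.35 million) / 0.456 ≈ +€617 million.

+€617 million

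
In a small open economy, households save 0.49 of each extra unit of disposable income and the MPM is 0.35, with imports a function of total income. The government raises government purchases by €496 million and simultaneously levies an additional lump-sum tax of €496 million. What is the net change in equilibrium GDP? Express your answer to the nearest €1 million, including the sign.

MPC = 1 − MPS = 1 − 0.49 = 0.51.
Expenditure multiplier = 1/(1 − c + m) = 1/(1 − 0.51 + 0.35) = 1/0.84 ≈ 1.19.
ΔG contributes k·ΔG = (+€496 million) / 0.84 ≈ +€590.5 million.
ΔT of +€496 million changes first-round spending by −c·ΔT = −€252.96 million, contributing k·(−c·ΔT) = (−€252.96 million) / 0.84 ≈ −€301.1 million.
Net ΔY = k(ΔG − c·ΔT) = (+€243.04 million) / 0.84 ≈ +€289 million.

+€289 million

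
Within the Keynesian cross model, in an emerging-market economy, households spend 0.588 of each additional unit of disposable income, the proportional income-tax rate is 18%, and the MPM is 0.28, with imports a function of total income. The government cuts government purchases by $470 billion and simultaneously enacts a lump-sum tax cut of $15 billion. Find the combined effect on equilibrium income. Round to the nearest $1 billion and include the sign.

−$578 billion

Expenditure multiplier = 1/(1 − c(1−t) + m) = 1/(1 − 0.588×0.82 + 0.28) = 1/0.79784 ≈ 1.253.
ΔG contributes k·ΔG = (−$470 billion) / 0.79784 ≈ −$589.1 billion.
ΔT of −$15 billion changes first-round spending by −c·ΔT = +$8.82 billion, contributing k·(−c·ΔT) = (+$8.82 billion) / 0.79784 ≈ +$11.1 billion.
Net ΔY = k(ΔG − c·ΔT) = (−$461.18 billion) / 0.79784 ≈ −$578 billion.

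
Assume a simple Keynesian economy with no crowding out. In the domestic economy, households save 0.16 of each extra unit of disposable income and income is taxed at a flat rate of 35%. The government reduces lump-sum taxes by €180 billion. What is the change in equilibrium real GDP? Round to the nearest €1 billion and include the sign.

MPC = 1 − MPS = 1 − 0.16 = 0.84.
A lump-sum tax change of −€180 billion shifts disposable income by +€180 billion; first-round consumption changes by −c × ΔT = −0.84 × (−€180 billion) = +€151.2 billion.
Expenditure multiplier = 1/(1 − c(1−t)) = 1/(1 − 0.84×0.65) = 1/0.454 ≈ 2.203.
The tax multiplier is −c × k ≈ −1.85, so ΔY = k × (−c·ΔT) = (+€151.2 billion) / 0.454 ≈ +€333 billion.

+€333 billion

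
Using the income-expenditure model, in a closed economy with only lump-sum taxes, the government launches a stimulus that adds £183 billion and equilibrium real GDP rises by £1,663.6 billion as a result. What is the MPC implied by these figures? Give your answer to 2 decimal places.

Implied spending multiplier k = ΔY/ΔG = 1,663.6/183 ≈ 9.0907.
Since k = 1/(1 − MPC), MPC = 1 − 1/k = 1 − ΔG/ΔY = 1 − 183/1,663.6 ≈ 0.89.

0.89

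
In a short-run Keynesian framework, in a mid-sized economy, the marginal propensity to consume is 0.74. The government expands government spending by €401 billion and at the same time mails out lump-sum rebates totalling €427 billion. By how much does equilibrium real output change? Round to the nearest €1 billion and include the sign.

+€2,758 billion

Expenditure multiplier = 1/(1 − MPC) = 1/(1 − 0.74) = 1/0.26 ≈ 3.846.
ΔG contributes k·ΔG = (+€401 billion) / 0.26 ≈ +€1,542.3 billion.
ΔT of −€427 billion changes first-round spending by −c·ΔT = +€315.98 billion, contributing k·(−c·ΔT) = (+€315.98 billion) / 0.26 ≈ +€1,215.3 billion.
Net ΔY = k(ΔG − c·ΔT) = (+€716.98 billion) / 0.26 ≈ +€2,758 billion.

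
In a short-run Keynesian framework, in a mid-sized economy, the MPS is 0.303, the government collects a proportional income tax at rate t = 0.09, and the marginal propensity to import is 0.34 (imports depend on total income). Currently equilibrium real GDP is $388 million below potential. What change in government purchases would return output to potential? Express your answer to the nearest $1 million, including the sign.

MPC = 1 − MPS = 1 − 0.303 = 0.697.
Spending multiplier = 1/(1 − c(1−t) + m) = 1/(1 − 0.697×0.91 + 0.34) = 1/0.70573 ≈ 1.417.
Need ΔY = +$388 million, so ΔG = ΔY/k = (+$388 million) × 0.70573 ≈ +$274 million.
The government should increase government purchases by $274 million.

+$274 million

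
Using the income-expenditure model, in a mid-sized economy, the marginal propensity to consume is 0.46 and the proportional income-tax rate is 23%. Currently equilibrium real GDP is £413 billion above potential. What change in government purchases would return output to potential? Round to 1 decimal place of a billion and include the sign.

−£266.7 billion

Spending multiplier = 1/(1 − c(1−t)) = 1/(1 − 0.46×0.77) = 1/0.6458 ≈ 1.548.
Need ΔY = −£413 billion, so ΔG = ΔY/k = (−£413 billion) × 0.6458 ≈ −£266.7 billion.
The government should cut government purchases by £266.7 billion.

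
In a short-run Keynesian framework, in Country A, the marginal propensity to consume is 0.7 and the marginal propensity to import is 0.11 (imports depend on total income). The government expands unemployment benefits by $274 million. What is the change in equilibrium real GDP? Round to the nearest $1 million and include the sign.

+$468 million

The transfer change shifts disposable income by +$274 million, so first-round consumption changes by c·ΔTR = 0.7 × (+$274 million) = +$191.8 million.
Expenditure multiplier = 1/(1 − c + m) = 1/(1 − 0.7 + 0.11) = 1/0.41 ≈ 2.439.
The transfer multiplier is c × k ≈ 1.707, so ΔY = k × (c·ΔTR) = (+$191.8 million) / 0.41 ≈ +$468 million.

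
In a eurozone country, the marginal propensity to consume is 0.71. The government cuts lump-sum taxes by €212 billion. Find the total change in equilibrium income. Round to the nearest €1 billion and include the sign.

+€519 billion

A lump-sum tax change of −€212 billion shifts disposable income by +€212 billion; first-round consumption changes by −c × ΔT = −0.71 × (−€212 billion) = +€150.52 billion.
Expenditure multiplier = 1/(1 − MPC) = 1/(1 − 0.71) = 1/0.29 ≈ 3.448.
The tax multiplier is −c × k ≈ −2.448, so ΔY = k × (−c·ΔT) = (+€150.52 billion) / 0.29 ≈ +€519 billion.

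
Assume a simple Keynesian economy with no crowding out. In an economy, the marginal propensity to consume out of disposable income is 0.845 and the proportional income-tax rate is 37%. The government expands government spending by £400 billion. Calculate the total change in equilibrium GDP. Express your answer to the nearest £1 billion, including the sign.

+£855 billion

Government-spending multiplier = 1/(1 − c(1−t)) = 1/(1 − 0.845×0.63) = 1/0.46765 ≈ 2.138.
ΔY = k × ΔG = (+£400 billion) / 0.46765 ≈ +£855 billion.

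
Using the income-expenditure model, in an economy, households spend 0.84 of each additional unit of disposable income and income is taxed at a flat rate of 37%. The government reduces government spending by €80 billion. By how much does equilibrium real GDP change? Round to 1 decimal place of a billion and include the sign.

−€169.9 billion

Expenditure multiplier = 1/(1 − c(1−t)) = 1/(1 − 0.84×0.63) = 1/0.4708 ≈ 2.124.
ΔY = k × ΔG = (−€80 billion) / 0.4708 ≈ −€169.9 billion.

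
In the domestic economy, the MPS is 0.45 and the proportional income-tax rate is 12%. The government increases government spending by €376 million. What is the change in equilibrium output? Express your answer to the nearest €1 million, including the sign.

MPC = 1 − MPS = 1 − 0.45 = 0.55.
Government-spending multiplier = 1/(1 − c(1−t)) = 1/(1 − 0.55×0.88) = 1/0.516 ≈ 1.938.
ΔY = k × ΔG = (+€376 million) / 0.516 ≈ +€729 million.

+€729 million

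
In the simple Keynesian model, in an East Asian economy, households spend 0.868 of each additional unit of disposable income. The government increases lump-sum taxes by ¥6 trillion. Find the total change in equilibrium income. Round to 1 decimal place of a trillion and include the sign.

A lump-sum tax change of +¥6 trillion shifts disposable income by −¥6 trillion; first-round consumption changes by −c × ΔT = −0.868 × (+¥6 trillion) = −¥5.208 trillion.
Expenditure multiplier = 1/(1 − MPC) = 1/(1 − 0.868) = 1/0.132 ≈ 7.576.
The tax multiplier is −c × k ≈ −6.576, so ΔY = k × (−c·ΔT) = (−¥5.208 trillion) / 0.132 ≈ −¥39.5 trillion.

−¥39.5 trillion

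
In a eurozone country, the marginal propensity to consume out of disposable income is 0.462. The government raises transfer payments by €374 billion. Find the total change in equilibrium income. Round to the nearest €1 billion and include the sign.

+€321 billion

The transfer change shifts disposable income by +€374 billion, so first-round consumption changes by c·ΔTR = 0.462 × (+€374 billion) = +€172.788 billion.
Expenditure multiplier = 1/(1 − MPC) = 1/(1 − 0.462) = 1/0.538 ≈ 1.859.
The transfer multiplier is c × k ≈ 0.859, so ΔY = k × (c·ΔTR) = (+€172.788 billion) / 0.538 ≈ +€321 billion.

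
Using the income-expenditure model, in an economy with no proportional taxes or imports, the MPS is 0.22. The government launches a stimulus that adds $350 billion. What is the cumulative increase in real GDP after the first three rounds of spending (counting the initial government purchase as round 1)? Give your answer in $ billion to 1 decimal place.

$835.9 billion

MPC = 1 − MPS = 1 − 0.22 = 0.78.
Round 1 adds ΔG = $350 billion; each later round is MPC = 0.78 times the previous.
After 3 rounds: 350 + 273 + 212.94 = ΔG·(1 − c^3)/(1 − c) = 350 × (1 − 0.474552)/0.22 ≈ $835.9 billion.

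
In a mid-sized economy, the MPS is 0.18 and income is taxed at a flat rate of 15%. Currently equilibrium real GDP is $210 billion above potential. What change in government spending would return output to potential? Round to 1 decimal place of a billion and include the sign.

MPC = 1 − MPS = 1 − 0.18 = 0.82.
Spending multiplier = 1/(1 − c(1−t)) = 1/(1 − 0.82×0.85) = 1/0.303 ≈ 3.3.
Need ΔY = −$210 billion, so ΔG = ΔY/k = (−$210 billion) × 0.303 ≈ −$63.6 billion.
The government should cut government spending by $63.6 billion.

−$63.6 billion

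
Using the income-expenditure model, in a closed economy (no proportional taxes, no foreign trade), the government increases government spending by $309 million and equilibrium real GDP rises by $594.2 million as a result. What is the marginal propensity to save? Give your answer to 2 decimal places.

Implied spending multiplier k = ΔY/ΔG = 594.2/309 ≈ 1.923.
Since k = 1/(1 − MPC), MPC = 1 − 1/k = 1 − ΔG/ΔY = 1 − 309/594.2 ≈ 0.48.
MPS = 1 − MPC = 0.52.

0.52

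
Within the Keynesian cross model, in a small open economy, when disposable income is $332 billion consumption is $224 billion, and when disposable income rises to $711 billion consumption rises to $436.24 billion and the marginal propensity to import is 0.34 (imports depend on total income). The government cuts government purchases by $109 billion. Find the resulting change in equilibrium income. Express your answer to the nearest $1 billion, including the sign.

MPC = ΔC/ΔYd = (436.24 − 224)/(711 − 332) = 212.24/379 = 0.56.
Expenditure multiplier = 1/(1 − c + m) = 1/(1 − 0.56 + 0.34) = 1/0.78 ≈ 1.282.
ΔY = k × ΔG = (−$109 billion) / 0.78 ≈ −$140 billion.

−$140 billion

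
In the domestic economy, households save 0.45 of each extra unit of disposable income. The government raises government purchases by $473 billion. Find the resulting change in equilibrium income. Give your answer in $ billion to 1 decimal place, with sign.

+$1,051.1 billion

MPC = 1 − MPS = 1 − 0.45 = 0.55.
Expenditure multiplier = 1/(1 − MPC) = 1/(1 − 0.55) = 1/0.45 ≈ 2.222.
ΔY = k × ΔG = (+$473 billion) / 0.45 ≈ +$1,051.1 billion.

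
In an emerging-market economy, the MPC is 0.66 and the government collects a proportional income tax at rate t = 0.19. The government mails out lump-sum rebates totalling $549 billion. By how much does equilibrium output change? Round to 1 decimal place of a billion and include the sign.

A lump-sum tax change of −$549 billion shifts disposable income by +$549 billion; first-round consumption changes by −c × ΔT = −0.66 × (−$549 billion) = +$362.34 billion.
Expenditure multiplier = 1/(1 − c(1−t)) = 1/(1 − 0.66×0.81) = 1/0.4654 ≈ 2.149.
The tax multiplier is −c × k ≈ −1.418, so ΔY = k × (−c·ΔT) = (+$362.34 billion) / 0.4654 ≈ +$778.6 billion.

+$778.6 billion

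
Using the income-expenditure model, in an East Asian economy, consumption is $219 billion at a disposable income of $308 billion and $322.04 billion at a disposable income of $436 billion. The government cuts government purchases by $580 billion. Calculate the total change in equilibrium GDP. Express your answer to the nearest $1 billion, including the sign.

MPC = ΔC/ΔYd = (322.04 − 219)/(436 − 308) = 103.04/128 = 0.805.
Government-spending multiplier = 1/(1 − MPC) = 1/(1 − 0.805) = 1/0.195 ≈ 5.128.
ΔY = k × ΔG = (−$580 billion) / 0.195 ≈ −$2,974 billion.

−$2,974 billion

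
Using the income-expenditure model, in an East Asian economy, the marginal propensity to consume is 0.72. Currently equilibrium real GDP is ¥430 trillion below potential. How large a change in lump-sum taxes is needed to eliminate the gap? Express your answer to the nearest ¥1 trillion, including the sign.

Spending multiplier = 1/(1 − MPC) = 1/(1 − 0.72) = 1/0.28 ≈ 3.571.
Tax multiplier = −c·k = −0.72/0.28 ≈ −2.571. Need ΔY = +¥430 trillion, so ΔT = ΔY/(−c·k) = −(+¥430 trillion) × 0.28 / 0.72 ≈ −¥167 trillion.
The government should cut lump-sum taxes by ¥167 trillion.

−¥167 trillion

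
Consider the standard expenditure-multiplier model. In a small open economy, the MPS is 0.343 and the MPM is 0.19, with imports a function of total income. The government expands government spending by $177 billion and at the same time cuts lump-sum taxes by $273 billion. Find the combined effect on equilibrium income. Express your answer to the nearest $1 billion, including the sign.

+$669 billion

MPC = 1 − MPS = 1 − 0.343 = 0.657.
Expenditure multiplier = 1/(1 − c + m) = 1/(1 − 0.657 + 0.19) = 1/0.533 ≈ 1.876.
ΔG contributes k·ΔG = (+$177 billion) / 0.533 ≈ +$332.1 billion.
ΔT of −$273 billion changes first-round spending by −c·ΔT = +$179.361 billion, contributing k·(−c·ΔT) = (+$179.361 billion) / 0.533 ≈ +$336.5 billion.
Net ΔY = k(ΔG − c·ΔT) = (+$356.361 billion) / 0.533 ≈ +$669 billion.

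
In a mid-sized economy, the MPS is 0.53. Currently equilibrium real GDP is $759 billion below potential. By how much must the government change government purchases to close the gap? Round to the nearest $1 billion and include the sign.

MPC = 1 − MPS = 1 − 0.53 = 0.47.
Spending multiplier = 1/(1 − MPC) = 1/(1 − 0.47) = 1/0.53 ≈ 1.887.
Need ΔY = +$759 billion, so ΔG = ΔY/k = (+$759 billion) × 0.53 ≈ +$402 billion.
The government should increase government purchases by $402 billion.

+$402 billion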